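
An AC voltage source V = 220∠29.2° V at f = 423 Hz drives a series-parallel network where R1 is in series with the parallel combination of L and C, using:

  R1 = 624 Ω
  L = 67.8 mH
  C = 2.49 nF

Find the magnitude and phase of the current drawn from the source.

Step 1 — Angular frequency: ω = 2π·f = 2π·423 = 2658 rad/s.
Step 2 — Component impedances:
  R1: Z = R = 624 Ω
  L: Z = jωL = j·2658·0.0678 = 0 + j180.2 Ω
  C: Z = 1/(jωC) = -j/(ω·C) = 0 - j1.511e+05 Ω
Step 3 — Parallel branch: L || C = 1/(1/L + 1/C) = 0 + j180.4 Ω.
Step 4 — Series with R1: Z_total = R1 + (L || C) = 624 + j180.4 Ω = 649.6∠16.1° Ω.
Step 5 — Source phasor: V = 220∠29.2° V = 192 + j107.3 V.
Step 6 — Ohm's law: I = V / Z_total = (192 + j107.3) / (624 + j180.4) = 0.3299 + j0.07662 A.
Step 7 — Convert to polar: |I| = 0.3387 A, ∠I = 13.1°.

I = 0.3387∠13.1° A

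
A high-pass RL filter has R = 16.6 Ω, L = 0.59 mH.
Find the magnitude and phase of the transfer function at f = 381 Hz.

Step 1 — Angular frequency: ω = 2π·381 = 2394 rad/s.
Step 2 — Transfer function: H(jω) = jωL/(R + jωL).
Step 3 — Numerator jωL = j·1.412; denominator R + jωL = 16.6 + j1.412.
Step 4 — H = 0.007187 + j0.08447.
Step 5 — Magnitude: |H| = 0.08478 (-21.4 dB); phase: φ = 85.1°.

|H| = 0.08478 (-21.4 dB), φ = 85.1°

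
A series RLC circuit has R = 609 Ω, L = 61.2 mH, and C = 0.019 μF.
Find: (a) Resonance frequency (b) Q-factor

Step 1 — Resonance condition Im(Z)=0 gives ω₀ = 1/√(LC).
Step 2 — ω₀ = 1/√(0.0612·1.9e-08) = 2.933e+04 rad/s.
Step 3 — f₀ = ω₀/(2π) = 4667 Hz.
Step 4 — Series Q: Q = ω₀L/R = 2.933e+04·0.0612/609 = 2.947.

(a) f₀ = 4667 Hz  (b) Q = 2.947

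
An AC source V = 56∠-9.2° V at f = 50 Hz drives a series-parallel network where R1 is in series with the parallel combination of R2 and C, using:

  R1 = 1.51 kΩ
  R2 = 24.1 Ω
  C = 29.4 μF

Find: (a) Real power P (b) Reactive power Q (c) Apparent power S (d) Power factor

Step 1 — Angular frequency: ω = 2π·f = 2π·50 = 314.2 rad/s.
Step 2 — Component impedances:
  R1: Z = R = 1510 Ω
  R2: Z = R = 24.1 Ω
  C: Z = 1/(jωC) = -j/(ω·C) = 0 - j108.3 Ω
Step 3 — Parallel branch: R2 || C = 1/(1/R2 + 1/C) = 22.96 - j5.111 Ω.
Step 4 — Series with R1: Z_total = R1 + (R2 || C) = 1533 - j5.111 Ω = 1533∠-0.2° Ω.
Step 5 — Source phasor: V = 56∠-9.2° V = 55.28 - j8.953 V.
Step 6 — Current: I = V / Z = 0.03608 - j0.00572 A = 0.03653∠-9.0° A.
Step 7 — Complex power: S = V·I* = 2.046 - j0.006821 VA.
Step 8 — Real power: P = Re(S) = 2.046 W.
Step 9 — Reactive power: Q = Im(S) = -0.006821 VAR.
Step 10 — Apparent power: |S| = 2.046 VA.
Step 11 — Power factor: PF = P/|S| = 1 (leading).

(a) P = 2.046 W  (b) Q = -0.006821 VAR  (c) S = 2.046 VA  (d) PF = 1 (leading)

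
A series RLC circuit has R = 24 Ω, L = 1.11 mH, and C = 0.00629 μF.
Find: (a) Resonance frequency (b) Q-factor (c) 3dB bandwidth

Step 1 — Resonance: ω₀ = 1/√(LC) = 1/√(0.00111·6.29e-09) = 3.785e+05 rad/s.
Step 2 — f₀ = ω₀/(2π) = 6.023e+04 Hz.
Step 3 — Series Q: Q = ω₀L/R = 3.785e+05·0.00111/24 = 17.5.
Step 4 — Bandwidth: Δω = ω₀/Q = 2.162e+04 rad/s; BW = Δω/(2π) = 3441 Hz.

(a) f₀ = 6.023e+04 Hz  (b) Q = 17.5  (c) BW = 3441 Hz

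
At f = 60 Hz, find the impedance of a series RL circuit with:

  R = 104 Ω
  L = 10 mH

Step 1 — Angular frequency: ω = 2π·f = 2π·60 = 377 rad/s.
Step 2 — Component impedances:
  R: Z = R = 104 Ω
  L: Z = jωL = j·377·0.01 = 0 + j3.77 Ω
Step 3 — Series combination: Z_total = R + L = 104 + j3.77 Ω = 104.1∠2.1° Ω.

Z = 104 + j3.77 Ω = 104.1∠2.1° Ω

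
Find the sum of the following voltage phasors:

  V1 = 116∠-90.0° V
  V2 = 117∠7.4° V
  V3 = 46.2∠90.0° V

Step 1 — Convert each phasor to rectangular form:
  V1 = 116·(cos(-90.0°) + j·sin(-90.0°)) = 0 - j116 V
  V2 = 117·(cos(7.4°) + j·sin(7.4°)) = 116 + j15.07 V
  V3 = 46.2·(cos(90.0°) + j·sin(90.0°)) = 0 + j46.2 V
Step 2 — Sum components: V_total = 116 - j54.73 V.
Step 3 — Convert to polar: |V_total| = 128.3 V, ∠V_total = -25.3°.

V_total = 128.3∠-25.3° V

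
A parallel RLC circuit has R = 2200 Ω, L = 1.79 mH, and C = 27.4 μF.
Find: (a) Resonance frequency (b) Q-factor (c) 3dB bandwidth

Step 1 — Resonance: ω₀ = 1/√(LC) = 1/√(0.00179·2.74e-05) = 4515 rad/s.
Step 2 — f₀ = ω₀/(2π) = 718.7 Hz.
Step 3 — Parallel Q: Q = R/(ω₀L) = 2200/(4515·0.00179) = 272.2.
Step 4 — Bandwidth: Δω = ω₀/Q = 16.59 rad/s; BW = Δω/(2π) = 2.64 Hz.

(a) f₀ = 718.7 Hz  (b) Q = 272.2  (c) BW = 2.64 Hz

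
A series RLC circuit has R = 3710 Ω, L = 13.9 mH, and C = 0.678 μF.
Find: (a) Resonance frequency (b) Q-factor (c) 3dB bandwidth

Step 1 — Resonance: ω₀ = 1/√(LC) = 1/√(0.0139·6.78e-07) = 1.03e+04 rad/s.
Step 2 — f₀ = ω₀/(2π) = 1639 Hz.
Step 3 — Series Q: Q = ω₀L/R = 1.03e+04·0.0139/3710 = 0.03859.
Step 4 — Bandwidth: Δω = ω₀/Q = 2.669e+05 rad/s; BW = Δω/(2π) = 4.248e+04 Hz.

(a) f₀ = 1639 Hz  (b) Q = 0.03859  (c) BW = 4.248e+04 Hz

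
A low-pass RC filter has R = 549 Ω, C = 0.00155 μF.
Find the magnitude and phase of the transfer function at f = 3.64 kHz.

Step 1 — Angular frequency: ω = 2π·3640 = 2.287e+04 rad/s.
Step 2 — Transfer function: H(jω) = 1/(1 + jωRC).
Step 3 — Denominator: 1 + jωRC = 1 + j·2.287e+04·549·1.55e-09 = 1 + j0.01946.
Step 4 — H = 0.9996 - j0.01945.
Step 5 — Magnitude: |H| = 0.9998 (-0.0 dB); phase: φ = -1.1°.

|H| = 0.9998 (-0.0 dB), φ = -1.1°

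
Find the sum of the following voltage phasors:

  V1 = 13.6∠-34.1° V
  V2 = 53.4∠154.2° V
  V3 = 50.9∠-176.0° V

Step 1 — Convert each phasor to rectangular form:
  V1 = 13.6·(cos(-34.1°) + j·sin(-34.1°)) = 11.26 - j7.625 V
  V2 = 53.4·(cos(154.2°) + j·sin(154.2°)) = -48.08 + j23.24 V
  V3 = 50.9·(cos(-176.0°) + j·sin(-176.0°)) = -50.78 - j3.551 V
Step 2 — Sum components: V_total = -87.59 + j12.07 V.
Step 3 — Convert to polar: |V_total| = 88.42 V, ∠V_total = 172.2°.

V_total = 88.42∠172.2° V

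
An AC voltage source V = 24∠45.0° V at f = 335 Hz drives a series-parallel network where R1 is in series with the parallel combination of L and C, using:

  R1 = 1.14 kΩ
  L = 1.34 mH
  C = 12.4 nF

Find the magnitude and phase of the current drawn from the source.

Step 1 — Angular frequency: ω = 2π·f = 2π·335 = 2105 rad/s.
Step 2 — Component impedances:
  R1: Z = R = 1140 Ω
  L: Z = jωL = j·2105·0.00134 = 0 + j2.821 Ω
  C: Z = 1/(jωC) = -j/(ω·C) = 0 - j3.831e+04 Ω
Step 3 — Parallel branch: L || C = 1/(1/L + 1/C) = 0 + j2.821 Ω.
Step 4 — Series with R1: Z_total = R1 + (L || C) = 1140 + j2.821 Ω = 1140∠0.1° Ω.
Step 5 — Source phasor: V = 24∠45.0° V = 16.97 + j16.97 V.
Step 6 — Ohm's law: I = V / Z_total = (16.97 + j16.97) / (1140 + j2.821) = 0.01492 + j0.01485 A.
Step 7 — Convert to polar: |I| = 0.02105 A, ∠I = 44.9°.

I = 0.02105∠44.9° A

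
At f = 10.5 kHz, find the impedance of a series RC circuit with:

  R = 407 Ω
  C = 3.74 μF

Step 1 — Angular frequency: ω = 2π·f = 2π·1.05e+04 = 6.597e+04 rad/s.
Step 2 — Component impedances:
  R: Z = R = 407 Ω
  C: Z = 1/(jωC) = -j/(ω·C) = 0 - j4.053 Ω
Step 3 — Series combination: Z_total = R + C = 407 - j4.053 Ω = 407∠-0.6° Ω.

Z = 407 - j4.053 Ω = 407∠-0.6° Ω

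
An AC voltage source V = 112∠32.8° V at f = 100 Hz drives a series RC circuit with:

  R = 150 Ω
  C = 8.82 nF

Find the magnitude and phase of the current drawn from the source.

Step 1 — Angular frequency: ω = 2π·f = 2π·100 = 628.3 rad/s.
Step 2 — Component impedances:
  R: Z = R = 150 Ω
  C: Z = 1/(jωC) = -j/(ω·C) = 0 - j1.804e+05 Ω
Step 3 — Series combination: Z_total = R + C = 150 - j1.804e+05 Ω = 1.804e+05∠-90.0° Ω.
Step 4 — Source phasor: V = 112∠32.8° V = 94.14 + j60.67 V.
Step 5 — Ohm's law: I = V / Z_total = (94.14 + j60.67) / (150 - j1.804e+05) = -0.0003358 + j0.000522 A.
Step 6 — Convert to polar: |I| = 0.0006207 A, ∠I = 122.8°.

I = 0.0006207∠122.8° A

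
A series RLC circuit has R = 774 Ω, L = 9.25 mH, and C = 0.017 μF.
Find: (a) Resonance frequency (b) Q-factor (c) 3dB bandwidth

Step 1 — Resonance: ω₀ = 1/√(LC) = 1/√(0.00925·1.7e-08) = 7.975e+04 rad/s.
Step 2 — f₀ = ω₀/(2π) = 1.269e+04 Hz.
Step 3 — Series Q: Q = ω₀L/R = 7.975e+04·0.00925/774 = 0.953.
Step 4 — Bandwidth: Δω = ω₀/Q = 8.368e+04 rad/s; BW = Δω/(2π) = 1.332e+04 Hz.

(a) f₀ = 1.269e+04 Hz  (b) Q = 0.953  (c) BW = 1.332e+04 Hz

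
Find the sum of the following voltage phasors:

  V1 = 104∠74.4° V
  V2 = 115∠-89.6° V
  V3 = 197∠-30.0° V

Step 1 — Convert each phasor to rectangular form:
  V1 = 104·(cos(74.4°) + j·sin(74.4°)) = 27.97 + j100.2 V
  V2 = 115·(cos(-89.6°) + j·sin(-89.6°)) = 0.8028 - j115 V
  V3 = 197·(cos(-30.0°) + j·sin(-30.0°)) = 170.6 - j98.5 V
Step 2 — Sum components: V_total = 199.4 - j113.3 V.
Step 3 — Convert to polar: |V_total| = 229.3 V, ∠V_total = -29.6°.

V_total = 229.3∠-29.6° V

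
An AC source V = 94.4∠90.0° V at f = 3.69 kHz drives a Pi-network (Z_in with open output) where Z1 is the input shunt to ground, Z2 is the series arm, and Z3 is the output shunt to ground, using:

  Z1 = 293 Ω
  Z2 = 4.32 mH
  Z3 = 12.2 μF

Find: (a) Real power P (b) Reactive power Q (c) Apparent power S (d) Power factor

Step 1 — Angular frequency: ω = 2π·f = 2π·3690 = 2.318e+04 rad/s.
Step 2 — Component impedances:
  Z1: Z = R = 293 Ω
  Z2: Z = jωL = j·2.318e+04·0.00432 = 0 + j100.2 Ω
  Z3: Z = 1/(jωC) = -j/(ω·C) = 0 - j3.535 Ω
Step 3 — With open output, the series arm Z2 and the output shunt Z3 appear in series to ground: Z2 + Z3 = 0 + j96.62 Ω.
Step 4 — Parallel with input shunt Z1: Z_in = Z1 || (Z2 + Z3) = 28.74 + j87.15 Ω = 91.76∠71.7° Ω.
Step 5 — Source phasor: V = 94.4∠90.0° V = 0 + j94.4 V.
Step 6 — Current: I = V / Z = 0.977 + j0.3222 A = 1.029∠18.3° A.
Step 7 — Complex power: S = V·I* = 30.41 + j92.23 VA.
Step 8 — Real power: P = Re(S) = 30.41 W.
Step 9 — Reactive power: Q = Im(S) = 92.23 VAR.
Step 10 — Apparent power: |S| = 97.11 VA.
Step 11 — Power factor: PF = P/|S| = 0.3132 (lagging).

(a) P = 30.41 W  (b) Q = 92.23 VAR  (c) S = 97.11 VA  (d) PF = 0.3132 (lagging)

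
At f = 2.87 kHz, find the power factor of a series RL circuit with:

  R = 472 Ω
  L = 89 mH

Step 1 — Angular frequency: ω = 2π·f = 2π·2870 = 1.803e+04 rad/s.
Step 2 — Component impedances:
  R: Z = R = 472 Ω
  L: Z = jωL = j·1.803e+04·0.089 = 0 + j1605 Ω
Step 3 — Series combination: Z_total = R + L = 472 + j1605 Ω = 1673∠73.6° Ω.
Step 4 — Power factor: PF = cos(φ) = Re(Z)/|Z| = 472/1673 = 0.2821.
Step 5 — Type: Im(Z) = 1605 ⇒ lagging (phase φ = 73.6°).

PF = 0.2821 (lagging, φ = 73.6°)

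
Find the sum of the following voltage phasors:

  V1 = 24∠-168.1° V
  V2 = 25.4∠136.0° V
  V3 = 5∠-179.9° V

Step 1 — Convert each phasor to rectangular form:
  V1 = 24·(cos(-168.1°) + j·sin(-168.1°)) = -23.48 - j4.949 V
  V2 = 25.4·(cos(136.0°) + j·sin(136.0°)) = -18.27 + j17.64 V
  V3 = 5·(cos(-179.9°) + j·sin(-179.9°)) = -5 - j0.008727 V
Step 2 — Sum components: V_total = -46.76 + j12.69 V.
Step 3 — Convert to polar: |V_total| = 48.45 V, ∠V_total = 164.8°.

V_total = 48.45∠164.8° V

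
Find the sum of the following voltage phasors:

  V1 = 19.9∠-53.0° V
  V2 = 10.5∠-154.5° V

Step 1 — Convert each phasor to rectangular form:
  V1 = 19.9·(cos(-53.0°) + j·sin(-53.0°)) = 11.98 - j15.89 V
  V2 = 10.5·(cos(-154.5°) + j·sin(-154.5°)) = -9.477 - j4.52 V
Step 2 — Sum components: V_total = 2.499 - j20.41 V.
Step 3 — Convert to polar: |V_total| = 20.57 V, ∠V_total = -83.0°.

V_total = 20.57∠-83.0° V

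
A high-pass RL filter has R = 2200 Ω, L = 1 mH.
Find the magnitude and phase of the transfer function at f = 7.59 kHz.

Step 1 — Angular frequency: ω = 2π·7590 = 4.769e+04 rad/s.
Step 2 — Transfer function: H(jω) = jωL/(R + jωL).
Step 3 — Numerator jωL = j·47.69; denominator R + jωL = 2200 + j47.69.
Step 4 — H = 0.0004697 + j0.02167.
Step 5 — Magnitude: |H| = 0.02167 (-33.3 dB); phase: φ = 88.8°.

|H| = 0.02167 (-33.3 dB), φ = 88.8°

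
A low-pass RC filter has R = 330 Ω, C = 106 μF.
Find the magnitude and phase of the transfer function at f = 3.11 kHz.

Step 1 — Angular frequency: ω = 2π·3110 = 1.954e+04 rad/s.
Step 2 — Transfer function: H(jω) = 1/(1 + jωRC).
Step 3 — Denominator: 1 + jωRC = 1 + j·1.954e+04·330·0.000106 = 1 + j683.5.
Step 4 — H = 2.14e-06 - j0.001463.
Step 5 — Magnitude: |H| = 0.001463 (-56.7 dB); phase: φ = -89.9°.

|H| = 0.001463 (-56.7 dB), φ = -89.9°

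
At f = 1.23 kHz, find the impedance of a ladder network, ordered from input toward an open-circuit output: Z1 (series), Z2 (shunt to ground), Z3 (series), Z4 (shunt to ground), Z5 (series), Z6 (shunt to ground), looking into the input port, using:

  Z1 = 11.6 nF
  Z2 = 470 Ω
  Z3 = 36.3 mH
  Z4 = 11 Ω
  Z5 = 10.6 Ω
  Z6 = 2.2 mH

Step 1 — Angular frequency: ω = 2π·f = 2π·1230 = 7728 rad/s.
Step 2 — Component impedances:
  Z1: Z = 1/(jωC) = -j/(ω·C) = 0 - j1.115e+04 Ω
  Z2: Z = R = 470 Ω
  Z3: Z = jωL = j·7728·0.0363 = 0 + j280.5 Ω
  Z4: Z = R = 11 Ω
  Z5: Z = R = 10.6 Ω
  Z6: Z = jωL = j·7728·0.0022 = 0 + j17 Ω
Step 3 — Ladder network (open output): work backward from the far end, alternating series and parallel combinations. Z_in = 127.8 - j1.095e+04 Ω = 1.095e+04∠-89.3° Ω.

Z = 127.8 - j1.095e+04 Ω = 1.095e+04∠-89.3° Ω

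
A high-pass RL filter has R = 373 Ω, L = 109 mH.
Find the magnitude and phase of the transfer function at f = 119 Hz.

Step 1 — Angular frequency: ω = 2π·119 = 747.7 rad/s.
Step 2 — Transfer function: H(jω) = jωL/(R + jωL).
Step 3 — Numerator jωL = j·81.5; denominator R + jωL = 373 + j81.5.
Step 4 — H = 0.04557 + j0.2085.
Step 5 — Magnitude: |H| = 0.2135 (-13.4 dB); phase: φ = 77.7°.

|H| = 0.2135 (-13.4 dB), φ = 77.7°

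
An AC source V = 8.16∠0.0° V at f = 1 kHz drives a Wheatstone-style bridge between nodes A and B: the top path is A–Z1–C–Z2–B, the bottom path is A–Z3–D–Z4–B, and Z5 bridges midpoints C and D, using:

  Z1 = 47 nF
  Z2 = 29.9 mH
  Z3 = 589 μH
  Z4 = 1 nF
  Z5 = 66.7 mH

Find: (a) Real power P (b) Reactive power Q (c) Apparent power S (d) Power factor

Step 1 — Angular frequency: ω = 2π·f = 2π·1000 = 6283 rad/s.
Step 2 — Component impedances:
  Z1: Z = 1/(jωC) = -j/(ω·C) = 0 - j3386 Ω
  Z2: Z = jωL = j·6283·0.0299 = 0 + j187.9 Ω
  Z3: Z = jωL = j·6283·0.000589 = 0 + j3.701 Ω
  Z4: Z = 1/(jωC) = -j/(ω·C) = 0 - j1.592e+05 Ω
  Z5: Z = jωL = j·6283·0.0667 = 0 + j419.1 Ω
Step 3 — Bridge requires nodal analysis (the Z5 bridge couples midpoints C and D, so the two paths cannot be reduced to a simple series/parallel combination). Setting node B to ground and injecting 1 A at node A, the 3-node admittance system at A, C, D solves to V_A = Z_AB = 0 + j673.8 Ω = 673.8∠90.0° Ω.
Step 4 — Source phasor: V = 8.16∠0.0° V = 8.16 V.
Step 5 — Current: I = V / Z = 0 - j0.01211 A = 0.01211∠-90.0° A.
Step 6 — Complex power: S = V·I* = 0 + j0.09882 VA.
Step 7 — Real power: P = Re(S) = 0 W.
Step 8 — Reactive power: Q = Im(S) = 0.09882 VAR.
Step 9 — Apparent power: |S| = 0.09882 VA.
Step 10 — Power factor: PF = P/|S| = 0 (lagging).

(a) P = 0 W  (b) Q = 0.09882 VAR  (c) S = 0.09882 VA  (d) PF = 0 (lagging)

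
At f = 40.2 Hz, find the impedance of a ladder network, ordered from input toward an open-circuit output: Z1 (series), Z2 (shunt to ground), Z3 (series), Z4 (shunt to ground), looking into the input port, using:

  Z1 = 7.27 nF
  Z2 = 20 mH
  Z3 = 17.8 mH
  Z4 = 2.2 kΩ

Step 1 — Angular frequency: ω = 2π·f = 2π·40.2 = 252.6 rad/s.
Step 2 — Component impedances:
  Z1: Z = 1/(jωC) = -j/(ω·C) = 0 - j5.446e+05 Ω
  Z2: Z = jωL = j·252.6·0.02 = 0 + j5.052 Ω
  Z3: Z = jωL = j·252.6·0.0178 = 0 + j4.496 Ω
  Z4: Z = R = 2200 Ω
Step 3 — Ladder network (open output): work backward from the far end, alternating series and parallel combinations. Z_in = 0.0116 - j5.446e+05 Ω = 5.446e+05∠-90.0° Ω.

Z = 0.0116 - j5.446e+05 Ω = 5.446e+05∠-90.0° Ω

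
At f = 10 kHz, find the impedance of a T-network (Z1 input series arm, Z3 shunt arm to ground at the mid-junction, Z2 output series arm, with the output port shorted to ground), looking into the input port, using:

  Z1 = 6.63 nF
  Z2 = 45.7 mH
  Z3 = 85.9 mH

Step 1 — Angular frequency: ω = 2π·f = 2π·1e+04 = 6.283e+04 rad/s.
Step 2 — Component impedances:
  Z1: Z = 1/(jωC) = -j/(ω·C) = 0 - j2401 Ω
  Z2: Z = jωL = j·6.283e+04·0.0457 = 0 + j2871 Ω
  Z3: Z = jωL = j·6.283e+04·0.0859 = 0 + j5397 Ω
Step 3 — With the output port shorted to ground, the output series arm Z2 runs from the junction to ground; the shunt arm Z3 also runs from the junction to ground. They appear in parallel: Z3 || Z2 = 0 + j1874 Ω.
Step 4 — Series with input arm Z1: Z_in = Z1 + (Z3 || Z2) = 0 - j526.3 Ω = 526.3∠-90.0° Ω.

Z = 0 - j526.3 Ω = 526.3∠-90.0° Ω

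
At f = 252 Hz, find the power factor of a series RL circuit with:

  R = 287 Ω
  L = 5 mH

Step 1 — Angular frequency: ω = 2π·f = 2π·252 = 1583 rad/s.
Step 2 — Component impedances:
  R: Z = R = 287 Ω
  L: Z = jωL = j·1583·0.005 = 0 + j7.917 Ω
Step 3 — Series combination: Z_total = R + L = 287 + j7.917 Ω = 287.1∠1.6° Ω.
Step 4 — Power factor: PF = cos(φ) = Re(Z)/|Z| = 287/287.11 = 0.9996.
Step 5 — Type: Im(Z) = 7.917 ⇒ lagging (phase φ = 1.6°).

PF = 0.9996 (lagging, φ = 1.6°)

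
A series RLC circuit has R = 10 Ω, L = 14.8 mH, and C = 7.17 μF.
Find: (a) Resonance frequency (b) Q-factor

Step 1 — Resonance condition Im(Z)=0 gives ω₀ = 1/√(LC).
Step 2 — ω₀ = 1/√(0.0148·7.17e-06) = 3070 rad/s.
Step 3 — f₀ = ω₀/(2π) = 488.6 Hz.
Step 4 — Series Q: Q = ω₀L/R = 3070·0.0148/10 = 4.543.

(a) f₀ = 488.6 Hz  (b) Q = 4.543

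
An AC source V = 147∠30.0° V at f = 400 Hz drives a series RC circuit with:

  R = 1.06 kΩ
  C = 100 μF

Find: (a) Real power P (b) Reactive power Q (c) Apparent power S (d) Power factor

Step 1 — Angular frequency: ω = 2π·f = 2π·400 = 2513 rad/s.
Step 2 — Component impedances:
  R: Z = R = 1060 Ω
  C: Z = 1/(jωC) = -j/(ω·C) = 0 - j3.979 Ω
Step 3 — Series combination: Z_total = R + C = 1060 - j3.979 Ω = 1060∠-0.2° Ω.
Step 4 — Source phasor: V = 147∠30.0° V = 127.3 + j73.5 V.
Step 5 — Current: I = V / Z = 0.1198 + j0.06979 A = 0.1387∠30.2° A.
Step 6 — Complex power: S = V·I* = 20.39 - j0.07652 VA.
Step 7 — Real power: P = Re(S) = 20.39 W.
Step 8 — Reactive power: Q = Im(S) = -0.07652 VAR.
Step 9 — Apparent power: |S| = 20.39 VA.
Step 10 — Power factor: PF = P/|S| = 1 (leading).

(a) P = 20.39 W  (b) Q = -0.07652 VAR  (c) S = 20.39 VA  (d) PF = 1 (leading)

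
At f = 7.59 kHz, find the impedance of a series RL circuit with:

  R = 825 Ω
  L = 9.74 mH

Step 1 — Angular frequency: ω = 2π·f = 2π·7590 = 4.769e+04 rad/s.
Step 2 — Component impedances:
  R: Z = R = 825 Ω
  L: Z = jωL = j·4.769e+04·0.00974 = 0 + j464.5 Ω
Step 3 — Series combination: Z_total = R + L = 825 + j464.5 Ω = 946.8∠29.4° Ω.

Z = 825 + j464.5 Ω = 946.8∠29.4° Ω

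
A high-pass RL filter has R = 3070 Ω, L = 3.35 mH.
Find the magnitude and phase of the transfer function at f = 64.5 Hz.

Step 1 — Angular frequency: ω = 2π·64.5 = 405.3 rad/s.
Step 2 — Transfer function: H(jω) = jωL/(R + jωL).
Step 3 — Numerator jωL = j·1.358; denominator R + jωL = 3070 + j1.358.
Step 4 — H = 1.956e-07 + j0.0004422.
Step 5 — Magnitude: |H| = 0.0004422 (-67.1 dB); phase: φ = 90.0°.

|H| = 0.0004422 (-67.1 dB), φ = 90.0°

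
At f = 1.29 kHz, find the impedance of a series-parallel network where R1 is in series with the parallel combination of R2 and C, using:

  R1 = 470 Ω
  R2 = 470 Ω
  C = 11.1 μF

Step 1 — Angular frequency: ω = 2π·f = 2π·1290 = 8105 rad/s.
Step 2 — Component impedances:
  R1: Z = R = 470 Ω
  R2: Z = R = 470 Ω
  C: Z = 1/(jωC) = -j/(ω·C) = 0 - j11.11 Ω
Step 3 — Parallel branch: R2 || C = 1/(1/R2 + 1/C) = 0.2627 - j11.11 Ω.
Step 4 — Series with R1: Z_total = R1 + (R2 || C) = 470.3 - j11.11 Ω = 470.4∠-1.4° Ω.

Z = 470.3 - j11.11 Ω = 470.4∠-1.4° Ω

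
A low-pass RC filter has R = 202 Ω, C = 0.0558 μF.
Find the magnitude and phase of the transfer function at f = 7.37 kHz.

Step 1 — Angular frequency: ω = 2π·7370 = 4.631e+04 rad/s.
Step 2 — Transfer function: H(jω) = 1/(1 + jωRC).
Step 3 — Denominator: 1 + jωRC = 1 + j·4.631e+04·202·5.58e-08 = 1 + j0.522.
Step 4 — H = 0.7859 - j0.4102.
Step 5 — Magnitude: |H| = 0.8865 (-1.0 dB); phase: φ = -27.6°.

|H| = 0.8865 (-1.0 dB), φ = -27.6°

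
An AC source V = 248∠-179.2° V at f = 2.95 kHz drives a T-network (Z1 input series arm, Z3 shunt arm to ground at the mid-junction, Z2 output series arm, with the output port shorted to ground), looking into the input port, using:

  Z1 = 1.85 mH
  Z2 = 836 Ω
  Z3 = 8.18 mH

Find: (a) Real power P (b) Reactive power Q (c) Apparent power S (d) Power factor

Step 1 — Angular frequency: ω = 2π·f = 2π·2950 = 1.854e+04 rad/s.
Step 2 — Component impedances:
  Z1: Z = jωL = j·1.854e+04·0.00185 = 0 + j34.29 Ω
  Z2: Z = R = 836 Ω
  Z3: Z = jωL = j·1.854e+04·0.00818 = 0 + j151.6 Ω
Step 3 — With the output port shorted to ground, the output series arm Z2 runs from the junction to ground; the shunt arm Z3 also runs from the junction to ground. They appear in parallel: Z3 || Z2 = 26.62 + j146.8 Ω.
Step 4 — Series with input arm Z1: Z_in = Z1 + (Z3 || Z2) = 26.62 + j181.1 Ω = 183∠81.6° Ω.
Step 5 — Source phasor: V = 248∠-179.2° V = -248 - j3.463 V.
Step 6 — Current: I = V / Z = -0.2158 + j1.338 A = 1.355∠99.2° A.
Step 7 — Complex power: S = V·I* = 48.88 + j332.5 VA.
Step 8 — Real power: P = Re(S) = 48.88 W.
Step 9 — Reactive power: Q = Im(S) = 332.5 VAR.
Step 10 — Apparent power: |S| = 336 VA.
Step 11 — Power factor: PF = P/|S| = 0.1455 (lagging).

(a) P = 48.88 W  (b) Q = 332.5 VAR  (c) S = 336 VA  (d) PF = 0.1455 (lagging)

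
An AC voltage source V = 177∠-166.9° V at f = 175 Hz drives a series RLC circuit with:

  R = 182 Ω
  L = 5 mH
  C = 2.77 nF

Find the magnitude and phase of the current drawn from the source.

Step 1 — Angular frequency: ω = 2π·f = 2π·175 = 1100 rad/s.
Step 2 — Component impedances:
  R: Z = R = 182 Ω
  L: Z = jωL = j·1100·0.005 = 0 + j5.498 Ω
  C: Z = 1/(jωC) = -j/(ω·C) = 0 - j3.283e+05 Ω
Step 3 — Series combination: Z_total = R + L + C = 182 - j3.283e+05 Ω = 3.283e+05∠-90.0° Ω.
Step 4 — Source phasor: V = 177∠-166.9° V = -172.4 - j40.12 V.
Step 5 — Ohm's law: I = V / Z_total = (-172.4 - j40.12) / (182 - j3.283e+05) = 0.0001219 - j0.0005251 A.
Step 6 — Convert to polar: |I| = 0.0005391 A, ∠I = -76.9°.

I = 0.0005391∠-76.9° A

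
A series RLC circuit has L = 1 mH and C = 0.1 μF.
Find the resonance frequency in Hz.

Step 1 — Resonance condition Im(Z)=0 gives ω₀ = 1/√(LC).
Step 2 — ω₀ = 1/√(0.001·1e-07) = 1e+05 rad/s.
Step 3 — f₀ = ω₀/(2π) = 1.592e+04 Hz.

f₀ = 1.592e+04 Hz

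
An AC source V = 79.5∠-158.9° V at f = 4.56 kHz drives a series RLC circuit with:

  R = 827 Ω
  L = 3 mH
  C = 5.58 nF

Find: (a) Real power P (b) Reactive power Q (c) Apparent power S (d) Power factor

Step 1 — Angular frequency: ω = 2π·f = 2π·4560 = 2.865e+04 rad/s.
Step 2 — Component impedances:
  R: Z = R = 827 Ω
  L: Z = jωL = j·2.865e+04·0.003 = 0 + j85.95 Ω
  C: Z = 1/(jωC) = -j/(ω·C) = 0 - j6255 Ω
Step 3 — Series combination: Z_total = R + L + C = 827 - j6169 Ω = 6224∠-82.4° Ω.
Step 4 — Source phasor: V = 79.5∠-158.9° V = -74.17 - j28.62 V.
Step 5 — Current: I = V / Z = 0.002974 - j0.01242 A = 0.01277∠-76.5° A.
Step 6 — Complex power: S = V·I* = 0.1349 - j1.006 VA.
Step 7 — Real power: P = Re(S) = 0.1349 W.
Step 8 — Reactive power: Q = Im(S) = -1.006 VAR.
Step 9 — Apparent power: |S| = 1.015 VA.
Step 10 — Power factor: PF = P/|S| = 0.1329 (leading).

(a) P = 0.1349 W  (b) Q = -1.006 VAR  (c) S = 1.015 VA  (d) PF = 0.1329 (leading)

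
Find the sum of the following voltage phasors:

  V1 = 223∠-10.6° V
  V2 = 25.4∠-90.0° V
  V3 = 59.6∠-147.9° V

Step 1 — Convert each phasor to rectangular form:
  V1 = 223·(cos(-10.6°) + j·sin(-10.6°)) = 219.2 - j41.02 V
  V2 = 25.4·(cos(-90.0°) + j·sin(-90.0°)) = 0 - j25.4 V
  V3 = 59.6·(cos(-147.9°) + j·sin(-147.9°)) = -50.49 - j31.67 V
Step 2 — Sum components: V_total = 168.7 - j98.09 V.
Step 3 — Convert to polar: |V_total| = 195.2 V, ∠V_total = -30.2°.

V_total = 195.2∠-30.2° V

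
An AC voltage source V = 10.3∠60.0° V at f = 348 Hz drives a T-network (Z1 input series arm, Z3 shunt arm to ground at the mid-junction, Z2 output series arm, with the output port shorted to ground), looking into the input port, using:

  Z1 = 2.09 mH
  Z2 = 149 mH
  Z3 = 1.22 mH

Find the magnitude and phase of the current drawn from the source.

Step 1 — Angular frequency: ω = 2π·f = 2π·348 = 2187 rad/s.
Step 2 — Component impedances:
  Z1: Z = jωL = j·2187·0.00209 = 0 + j4.57 Ω
  Z2: Z = jωL = j·2187·0.149 = 0 + j325.8 Ω
  Z3: Z = jωL = j·2187·0.00122 = 0 + j2.668 Ω
Step 3 — With the output port shorted to ground, the output series arm Z2 runs from the junction to ground; the shunt arm Z3 also runs from the junction to ground. They appear in parallel: Z3 || Z2 = 0 + j2.646 Ω.
Step 4 — Series with input arm Z1: Z_in = Z1 + (Z3 || Z2) = 0 + j7.216 Ω = 7.216∠90.0° Ω.
Step 5 — Source phasor: V = 10.3∠60.0° V = 5.15 + j8.92 V.
Step 6 — Ohm's law: I = V / Z_total = (5.15 + j8.92) / (0 + j7.216) = 1.236 - j0.7137 A.
Step 7 — Convert to polar: |I| = 1.427 A, ∠I = -30.0°.

I = 1.427∠-30.0° A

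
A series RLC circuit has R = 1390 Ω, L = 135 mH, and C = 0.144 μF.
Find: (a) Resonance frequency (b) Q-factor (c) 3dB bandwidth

Step 1 — Resonance: ω₀ = 1/√(LC) = 1/√(0.135·1.44e-07) = 7172 rad/s.
Step 2 — f₀ = ω₀/(2π) = 1141 Hz.
Step 3 — Series Q: Q = ω₀L/R = 7172·0.135/1390 = 0.6966.
Step 4 — Bandwidth: Δω = ω₀/Q = 1.03e+04 rad/s; BW = Δω/(2π) = 1639 Hz.

(a) f₀ = 1141 Hz  (b) Q = 0.6966  (c) BW = 1639 Hz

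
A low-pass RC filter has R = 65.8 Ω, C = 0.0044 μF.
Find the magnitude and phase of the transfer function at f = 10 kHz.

Step 1 — Angular frequency: ω = 2π·1e+04 = 6.283e+04 rad/s.
Step 2 — Transfer function: H(jω) = 1/(1 + jωRC).
Step 3 — Denominator: 1 + jωRC = 1 + j·6.283e+04·65.8·4.4e-09 = 1 + j0.01819.
Step 4 — H = 0.9997 - j0.01819.
Step 5 — Magnitude: |H| = 0.9998 (-0.0 dB); phase: φ = -1.0°.

|H| = 0.9998 (-0.0 dB), φ = -1.0°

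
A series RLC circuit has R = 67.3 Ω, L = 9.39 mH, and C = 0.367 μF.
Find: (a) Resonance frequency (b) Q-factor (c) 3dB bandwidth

Step 1 — Resonance: ω₀ = 1/√(LC) = 1/√(0.00939·3.67e-07) = 1.703e+04 rad/s.
Step 2 — f₀ = ω₀/(2π) = 2711 Hz.
Step 3 — Series Q: Q = ω₀L/R = 1.703e+04·0.00939/67.3 = 2.377.
Step 4 — Bandwidth: Δω = ω₀/Q = 7167 rad/s; BW = Δω/(2π) = 1141 Hz.

(a) f₀ = 2711 Hz  (b) Q = 2.377  (c) BW = 1141 Hz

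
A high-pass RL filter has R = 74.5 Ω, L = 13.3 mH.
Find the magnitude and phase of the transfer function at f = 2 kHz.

Step 1 — Angular frequency: ω = 2π·2000 = 1.257e+04 rad/s.
Step 2 — Transfer function: H(jω) = jωL/(R + jωL).
Step 3 — Numerator jωL = j·167.1; denominator R + jωL = 74.5 + j167.1.
Step 4 — H = 0.8342 + j0.3719.
Step 5 — Magnitude: |H| = 0.9134 (-0.8 dB); phase: φ = 24.0°.

|H| = 0.9134 (-0.8 dB), φ = 24.0°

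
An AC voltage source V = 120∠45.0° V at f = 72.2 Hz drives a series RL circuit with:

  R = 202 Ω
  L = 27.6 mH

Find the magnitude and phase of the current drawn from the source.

Step 1 — Angular frequency: ω = 2π·f = 2π·72.2 = 453.6 rad/s.
Step 2 — Component impedances:
  R: Z = R = 202 Ω
  L: Z = jωL = j·453.6·0.0276 = 0 + j12.52 Ω
Step 3 — Series combination: Z_total = R + L = 202 + j12.52 Ω = 202.4∠3.5° Ω.
Step 4 — Source phasor: V = 120∠45.0° V = 84.85 + j84.85 V.
Step 5 — Ohm's law: I = V / Z_total = (84.85 + j84.85) / (202 + j12.52) = 0.4444 + j0.3925 A.
Step 6 — Convert to polar: |I| = 0.5929 A, ∠I = 41.5°.

I = 0.5929∠41.5° A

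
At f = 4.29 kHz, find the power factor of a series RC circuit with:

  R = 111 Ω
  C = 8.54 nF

Step 1 — Angular frequency: ω = 2π·f = 2π·4290 = 2.695e+04 rad/s.
Step 2 — Component impedances:
  R: Z = R = 111 Ω
  C: Z = 1/(jωC) = -j/(ω·C) = 0 - j4344 Ω
Step 3 — Series combination: Z_total = R + C = 111 - j4344 Ω = 4346∠-88.5° Ω.
Step 4 — Power factor: PF = cos(φ) = Re(Z)/|Z| = 111/4346 = 0.02554.
Step 5 — Type: Im(Z) = -4344 ⇒ leading (phase φ = -88.5°).

PF = 0.02554 (leading, φ = -88.5°)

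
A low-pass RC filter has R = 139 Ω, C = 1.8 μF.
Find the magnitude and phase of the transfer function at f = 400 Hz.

Step 1 — Angular frequency: ω = 2π·400 = 2513 rad/s.
Step 2 — Transfer function: H(jω) = 1/(1 + jωRC).
Step 3 — Denominator: 1 + jωRC = 1 + j·2513·139·1.8e-06 = 1 + j0.6288.
Step 4 — H = 0.7166 - j0.4506.
Step 5 — Magnitude: |H| = 0.8465 (-1.4 dB); phase: φ = -32.2°.

|H| = 0.8465 (-1.4 dB), φ = -32.2°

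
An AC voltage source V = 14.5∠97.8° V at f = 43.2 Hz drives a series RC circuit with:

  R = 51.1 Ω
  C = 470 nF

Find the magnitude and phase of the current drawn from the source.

Step 1 — Angular frequency: ω = 2π·f = 2π·43.2 = 271.4 rad/s.
Step 2 — Component impedances:
  R: Z = R = 51.1 Ω
  C: Z = 1/(jωC) = -j/(ω·C) = 0 - j7839 Ω
Step 3 — Series combination: Z_total = R + C = 51.1 - j7839 Ω = 7839∠-89.6° Ω.
Step 4 — Source phasor: V = 14.5∠97.8° V = -1.968 + j14.37 V.
Step 5 — Ohm's law: I = V / Z_total = (-1.968 + j14.37) / (51.1 - j7839) = -0.001834 - j0.0002391 A.
Step 6 — Convert to polar: |I| = 0.00185 A, ∠I = -172.6°.

I = 0.00185∠-172.6° A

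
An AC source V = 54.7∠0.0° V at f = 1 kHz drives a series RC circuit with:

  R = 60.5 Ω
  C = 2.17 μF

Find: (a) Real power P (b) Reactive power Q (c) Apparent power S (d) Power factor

Step 1 — Angular frequency: ω = 2π·f = 2π·1000 = 6283 rad/s.
Step 2 — Component impedances:
  R: Z = R = 60.5 Ω
  C: Z = 1/(jωC) = -j/(ω·C) = 0 - j73.34 Ω
Step 3 — Series combination: Z_total = R + C = 60.5 - j73.34 Ω = 95.08∠-50.5° Ω.
Step 4 — Source phasor: V = 54.7∠0.0° V = 54.7 V.
Step 5 — Current: I = V / Z = 0.3661 + j0.4438 A = 0.5753∠50.5° A.
Step 6 — Complex power: S = V·I* = 20.03 - j24.28 VA.
Step 7 — Real power: P = Re(S) = 20.03 W.
Step 8 — Reactive power: Q = Im(S) = -24.28 VAR.
Step 9 — Apparent power: |S| = 31.47 VA.
Step 10 — Power factor: PF = P/|S| = 0.6363 (leading).

(a) P = 20.03 W  (b) Q = -24.28 VAR  (c) S = 31.47 VA  (d) PF = 0.6363 (leading)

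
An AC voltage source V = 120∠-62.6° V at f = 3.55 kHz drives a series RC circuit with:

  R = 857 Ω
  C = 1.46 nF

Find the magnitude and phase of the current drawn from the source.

Step 1 — Angular frequency: ω = 2π·f = 2π·3550 = 2.231e+04 rad/s.
Step 2 — Component impedances:
  R: Z = R = 857 Ω
  C: Z = 1/(jωC) = -j/(ω·C) = 0 - j3.071e+04 Ω
Step 3 — Series combination: Z_total = R + C = 857 - j3.071e+04 Ω = 3.072e+04∠-88.4° Ω.
Step 4 — Source phasor: V = 120∠-62.6° V = 55.22 - j106.5 V.
Step 5 — Ohm's law: I = V / Z_total = (55.22 - j106.5) / (857 - j3.071e+04) = 0.003517 + j0.0017 A.
Step 6 — Convert to polar: |I| = 0.003906 A, ∠I = 25.8°.

I = 0.003906∠25.8° A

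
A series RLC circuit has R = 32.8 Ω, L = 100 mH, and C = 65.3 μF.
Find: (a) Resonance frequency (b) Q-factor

Step 1 — Resonance condition Im(Z)=0 gives ω₀ = 1/√(LC).
Step 2 — ω₀ = 1/√(0.1·6.53e-05) = 391.3 rad/s.
Step 3 — f₀ = ω₀/(2π) = 62.28 Hz.
Step 4 — Series Q: Q = ω₀L/R = 391.3·0.1/32.8 = 1.193.

(a) f₀ = 62.28 Hz  (b) Q = 1.193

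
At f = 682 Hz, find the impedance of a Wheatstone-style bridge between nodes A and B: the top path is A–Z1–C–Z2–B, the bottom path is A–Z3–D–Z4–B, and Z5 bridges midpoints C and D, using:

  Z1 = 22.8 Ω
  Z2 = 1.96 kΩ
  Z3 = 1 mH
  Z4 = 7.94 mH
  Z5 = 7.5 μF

Step 1 — Angular frequency: ω = 2π·f = 2π·682 = 4285 rad/s.
Step 2 — Component impedances:
  Z1: Z = R = 22.8 Ω
  Z2: Z = R = 1960 Ω
  Z3: Z = jωL = j·4285·0.001 = 0 + j4.285 Ω
  Z4: Z = jωL = j·4285·0.00794 = 0 + j34.02 Ω
  Z5: Z = 1/(jωC) = -j/(ω·C) = 0 - j31.12 Ω
Step 3 — Bridge requires nodal analysis (the Z5 bridge couples midpoints C and D, so the two paths cannot be reduced to a simple series/parallel combination). Setting node B to ground and injecting 1 A at node A, the 3-node admittance system at A, C, D solves to V_A = Z_AB = 1.022 + j38.61 Ω = 38.62∠88.5° Ω.

Z = 1.022 + j38.61 Ω = 38.62∠88.5° Ω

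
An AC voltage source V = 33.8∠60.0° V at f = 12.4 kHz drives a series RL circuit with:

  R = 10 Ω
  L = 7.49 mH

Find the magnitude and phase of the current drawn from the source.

Step 1 — Angular frequency: ω = 2π·f = 2π·1.24e+04 = 7.791e+04 rad/s.
Step 2 — Component impedances:
  R: Z = R = 10 Ω
  L: Z = jωL = j·7.791e+04·0.00749 = 0 + j583.6 Ω
Step 3 — Series combination: Z_total = R + L = 10 + j583.6 Ω = 583.6∠89.0° Ω.
Step 4 — Source phasor: V = 33.8∠60.0° V = 16.9 + j29.27 V.
Step 5 — Ohm's law: I = V / Z_total = (16.9 + j29.27) / (10 + j583.6) = 0.05064 - j0.02809 A.
Step 6 — Convert to polar: |I| = 0.05791 A, ∠I = -29.0°.

I = 0.05791∠-29.0° A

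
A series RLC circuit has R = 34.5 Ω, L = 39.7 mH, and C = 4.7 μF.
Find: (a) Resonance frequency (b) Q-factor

Step 1 — Resonance condition Im(Z)=0 gives ω₀ = 1/√(LC).
Step 2 — ω₀ = 1/√(0.0397·4.7e-06) = 2315 rad/s.
Step 3 — f₀ = ω₀/(2π) = 368.4 Hz.
Step 4 — Series Q: Q = ω₀L/R = 2315·0.0397/34.5 = 2.664.

(a) f₀ = 368.4 Hz  (b) Q = 2.664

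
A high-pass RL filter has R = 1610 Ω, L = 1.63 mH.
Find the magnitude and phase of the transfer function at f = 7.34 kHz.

Step 1 — Angular frequency: ω = 2π·7340 = 4.612e+04 rad/s.
Step 2 — Transfer function: H(jω) = jωL/(R + jωL).
Step 3 — Numerator jωL = j·75.17; denominator R + jωL = 1610 + j75.17.
Step 4 — H = 0.002175 + j0.04659.
Step 5 — Magnitude: |H| = 0.04664 (-26.6 dB); phase: φ = 87.3°.

|H| = 0.04664 (-26.6 dB), φ = 87.3°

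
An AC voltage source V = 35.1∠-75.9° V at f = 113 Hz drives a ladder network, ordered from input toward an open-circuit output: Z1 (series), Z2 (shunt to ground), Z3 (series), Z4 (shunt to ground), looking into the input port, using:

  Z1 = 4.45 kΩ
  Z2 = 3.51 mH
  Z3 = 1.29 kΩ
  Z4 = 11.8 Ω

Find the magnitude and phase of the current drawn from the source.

Step 1 — Angular frequency: ω = 2π·f = 2π·113 = 710 rad/s.
Step 2 — Component impedances:
  Z1: Z = R = 4450 Ω
  Z2: Z = jωL = j·710·0.00351 = 0 + j2.492 Ω
  Z3: Z = R = 1290 Ω
  Z4: Z = R = 11.8 Ω
Step 3 — Ladder network (open output): work backward from the far end, alternating series and parallel combinations. Z_in = 4450 + j2.492 Ω = 4450∠0.0° Ω.
Step 4 — Source phasor: V = 35.1∠-75.9° V = 8.551 - j34.04 V.
Step 5 — Ohm's law: I = V / Z_total = (8.551 - j34.04) / (4450 + j2.492) = 0.001917 - j0.007651 A.
Step 6 — Convert to polar: |I| = 0.007888 A, ∠I = -75.9°.

I = 0.007888∠-75.9° A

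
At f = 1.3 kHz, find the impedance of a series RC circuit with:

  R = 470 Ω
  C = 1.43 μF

Step 1 — Angular frequency: ω = 2π·f = 2π·1300 = 8168 rad/s.
Step 2 — Component impedances:
  R: Z = R = 470 Ω
  C: Z = 1/(jωC) = -j/(ω·C) = 0 - j85.61 Ω
Step 3 — Series combination: Z_total = R + C = 470 - j85.61 Ω = 477.7∠-10.3° Ω.

Z = 470 - j85.61 Ω = 477.7∠-10.3° Ω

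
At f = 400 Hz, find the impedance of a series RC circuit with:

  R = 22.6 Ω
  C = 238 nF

Step 1 — Angular frequency: ω = 2π·f = 2π·400 = 2513 rad/s.
Step 2 — Component impedances:
  R: Z = R = 22.6 Ω
  C: Z = 1/(jωC) = -j/(ω·C) = 0 - j1672 Ω
Step 3 — Series combination: Z_total = R + C = 22.6 - j1672 Ω = 1672∠-89.2° Ω.

Z = 22.6 - j1672 Ω = 1672∠-89.2° Ω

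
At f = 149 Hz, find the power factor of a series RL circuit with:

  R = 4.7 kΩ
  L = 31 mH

Step 1 — Angular frequency: ω = 2π·f = 2π·149 = 936.2 rad/s.
Step 2 — Component impedances:
  R: Z = R = 4700 Ω
  L: Z = jωL = j·936.2·0.031 = 0 + j29.02 Ω
Step 3 — Series combination: Z_total = R + L = 4700 + j29.02 Ω = 4700∠0.4° Ω.
Step 4 — Power factor: PF = cos(φ) = Re(Z)/|Z| = 4700/4700 = 1.
Step 5 — Type: Im(Z) = 29.02 ⇒ lagging (phase φ = 0.4°).

PF = 1 (lagging, φ = 0.4°)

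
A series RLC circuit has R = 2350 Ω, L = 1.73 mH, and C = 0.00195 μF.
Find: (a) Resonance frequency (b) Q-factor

Step 1 — Resonance condition Im(Z)=0 gives ω₀ = 1/√(LC).
Step 2 — ω₀ = 1/√(0.00173·1.95e-09) = 5.445e+05 rad/s.
Step 3 — f₀ = ω₀/(2π) = 8.665e+04 Hz.
Step 4 — Series Q: Q = ω₀L/R = 5.445e+05·0.00173/2350 = 0.4008.

(a) f₀ = 8.665e+04 Hz  (b) Q = 0.4008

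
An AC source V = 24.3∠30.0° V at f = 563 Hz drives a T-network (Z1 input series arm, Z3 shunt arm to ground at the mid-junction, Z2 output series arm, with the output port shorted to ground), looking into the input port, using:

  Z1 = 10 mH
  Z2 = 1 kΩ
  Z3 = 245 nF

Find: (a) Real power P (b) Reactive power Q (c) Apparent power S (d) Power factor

Step 1 — Angular frequency: ω = 2π·f = 2π·563 = 3537 rad/s.
Step 2 — Component impedances:
  Z1: Z = jωL = j·3537·0.01 = 0 + j35.37 Ω
  Z2: Z = R = 1000 Ω
  Z3: Z = 1/(jωC) = -j/(ω·C) = 0 - j1154 Ω
Step 3 — With the output port shorted to ground, the output series arm Z2 runs from the junction to ground; the shunt arm Z3 also runs from the junction to ground. They appear in parallel: Z3 || Z2 = 571.1 - j494.9 Ω.
Step 4 — Series with input arm Z1: Z_in = Z1 + (Z3 || Z2) = 571.1 - j459.5 Ω = 733∠-38.8° Ω.
Step 5 — Source phasor: V = 24.3∠30.0° V = 21.04 + j12.15 V.
Step 6 — Current: I = V / Z = 0.01198 + j0.03091 A = 0.03315∠68.8° A.
Step 7 — Complex power: S = V·I* = 0.6276 - j0.505 VA.
Step 8 — Real power: P = Re(S) = 0.6276 W.
Step 9 — Reactive power: Q = Im(S) = -0.505 VAR.
Step 10 — Apparent power: |S| = 0.8056 VA.
Step 11 — Power factor: PF = P/|S| = 0.7791 (leading).

(a) P = 0.6276 W  (b) Q = -0.505 VAR  (c) S = 0.8056 VA  (d) PF = 0.7791 (leading)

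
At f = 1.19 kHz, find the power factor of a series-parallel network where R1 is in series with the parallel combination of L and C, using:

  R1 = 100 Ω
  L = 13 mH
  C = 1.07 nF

Step 1 — Angular frequency: ω = 2π·f = 2π·1190 = 7477 rad/s.
Step 2 — Component impedances:
  R1: Z = R = 100 Ω
  L: Z = jωL = j·7477·0.013 = 0 + j97.2 Ω
  C: Z = 1/(jωC) = -j/(ω·C) = 0 - j1.25e+05 Ω
Step 3 — Parallel branch: L || C = 1/(1/L + 1/C) = 0 + j97.28 Ω.
Step 4 — Series with R1: Z_total = R1 + (L || C) = 100 + j97.28 Ω = 139.5∠44.2° Ω.
Step 5 — Power factor: PF = cos(φ) = Re(Z)/|Z| = 100/139.5 = 0.7168.
Step 6 — Type: Im(Z) = 97.28 ⇒ lagging (phase φ = 44.2°).

PF = 0.7168 (lagging, φ = 44.2°)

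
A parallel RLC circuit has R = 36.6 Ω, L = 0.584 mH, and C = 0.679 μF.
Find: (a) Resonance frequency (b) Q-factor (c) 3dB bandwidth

Step 1 — Resonance: ω₀ = 1/√(LC) = 1/√(0.000584·6.79e-07) = 5.022e+04 rad/s.
Step 2 — f₀ = ω₀/(2π) = 7992 Hz.
Step 3 — Parallel Q: Q = R/(ω₀L) = 36.6/(5.022e+04·0.000584) = 1.248.
Step 4 — Bandwidth: Δω = ω₀/Q = 4.024e+04 rad/s; BW = Δω/(2π) = 6404 Hz.

(a) f₀ = 7992 Hz  (b) Q = 1.248  (c) BW = 6404 Hz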